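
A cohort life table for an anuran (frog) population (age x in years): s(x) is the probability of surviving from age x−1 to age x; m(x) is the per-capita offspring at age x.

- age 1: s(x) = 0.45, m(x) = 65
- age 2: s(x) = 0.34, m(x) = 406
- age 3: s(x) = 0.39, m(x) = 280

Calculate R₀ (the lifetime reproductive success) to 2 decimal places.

108.08

Survivorship from birth: l_x = s_1·s_2·…·s_x.
  l_1 = 0.45000
  l_2 = 0.15300
  l_3 = 0.05967
R₀ = Σ l_x m(x):
  age 1: 0.45000 × 65 = 29.2500
  age 2: 0.15300 × 406 = 62.1180
  age 3: 0.05967 × 280 = 16.7076
R₀ = 29.2500 + 62.1180 + 16.7076 = 108.0756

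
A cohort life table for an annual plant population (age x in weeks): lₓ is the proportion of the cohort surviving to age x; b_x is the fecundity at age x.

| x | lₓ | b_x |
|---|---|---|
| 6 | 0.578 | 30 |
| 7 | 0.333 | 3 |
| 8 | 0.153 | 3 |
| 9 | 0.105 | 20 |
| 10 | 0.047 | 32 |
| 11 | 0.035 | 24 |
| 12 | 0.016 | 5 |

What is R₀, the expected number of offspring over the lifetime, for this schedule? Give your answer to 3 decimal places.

R₀ = Σ lₓ b_x:
  age 6: 0.578 × 30 = 17.3400
  age 7: 0.333 × 3 = 0.9990
  age 8: 0.153 × 3 = 0.4590
  age 9: 0.105 × 20 = 2.1000
  age 10: 0.047 × 32 = 1.5040
  age 11: 0.035 × 24 = 0.8400
  age 12: 0.016 × 5 = 0.0800
R₀ = 17.3400 + 0.9990 + 0.4590 + 2.1000 + 1.5040 + 0.8400 + 0.0800 = 23.3220

23.322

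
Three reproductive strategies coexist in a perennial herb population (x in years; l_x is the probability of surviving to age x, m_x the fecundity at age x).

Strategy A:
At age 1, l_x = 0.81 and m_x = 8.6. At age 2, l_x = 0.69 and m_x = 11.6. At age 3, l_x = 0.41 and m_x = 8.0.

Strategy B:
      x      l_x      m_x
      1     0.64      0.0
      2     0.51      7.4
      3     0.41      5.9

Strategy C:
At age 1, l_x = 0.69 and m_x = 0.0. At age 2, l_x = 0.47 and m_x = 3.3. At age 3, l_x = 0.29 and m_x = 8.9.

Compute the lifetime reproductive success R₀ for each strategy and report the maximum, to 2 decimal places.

18.25

Strategy A: R₀ = 0.81×8.6 + 0.69×11.6 + 0.41×8.0 = 18.2500
Strategy B: R₀ = 0.64×0.0 + 0.51×7.4 + 0.41×5.9 = 6.1930
Strategy C: R₀ = 0.69×0.0 + 0.47×3.3 + 0.29×8.9 = 4.1320
Highest R₀: strategy A with 18.2500.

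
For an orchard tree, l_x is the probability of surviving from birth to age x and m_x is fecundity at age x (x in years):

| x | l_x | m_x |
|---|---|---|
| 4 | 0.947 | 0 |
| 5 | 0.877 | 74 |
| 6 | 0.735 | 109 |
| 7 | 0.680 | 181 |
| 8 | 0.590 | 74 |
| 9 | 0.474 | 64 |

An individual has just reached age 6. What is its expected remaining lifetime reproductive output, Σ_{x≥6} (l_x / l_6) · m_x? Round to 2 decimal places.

l_6 = 0.735. Conditional survival from age 6 to x is l_x / l_6.
  x=6: (0.735/0.735) × 109 = 109.0000
  x=7: (0.680/0.735) × 181 = 167.4558
  x=8: (0.590/0.735) × 74 = 59.4014
  x=9: (0.474/0.735) × 64 = 41.2735
Sum = 109.0000 + 167.4558 + 59.4014 + 41.2735 = 377.1306

377.13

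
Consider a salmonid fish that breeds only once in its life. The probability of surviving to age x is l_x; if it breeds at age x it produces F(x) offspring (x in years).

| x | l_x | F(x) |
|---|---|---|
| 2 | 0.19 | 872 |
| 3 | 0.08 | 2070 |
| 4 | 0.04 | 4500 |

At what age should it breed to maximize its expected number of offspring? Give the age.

4

Expected offspring if breeding at age x = l_x × F(x):
  age 2: 0.19 × 872 = 165.680
  age 3: 0.08 × 2070 = 165.600
  age 4: 0.04 × 4500 = 180.000
Maximum at age 4 (180.000).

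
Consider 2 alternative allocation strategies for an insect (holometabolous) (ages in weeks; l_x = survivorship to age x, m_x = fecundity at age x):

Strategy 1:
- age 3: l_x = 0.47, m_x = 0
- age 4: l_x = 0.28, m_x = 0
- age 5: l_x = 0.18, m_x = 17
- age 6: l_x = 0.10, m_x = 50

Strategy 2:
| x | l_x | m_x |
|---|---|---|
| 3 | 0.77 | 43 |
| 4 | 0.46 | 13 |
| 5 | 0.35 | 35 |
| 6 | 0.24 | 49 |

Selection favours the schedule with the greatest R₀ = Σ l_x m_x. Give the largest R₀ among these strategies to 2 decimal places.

Strategy 1: R₀ = 0.47×0 + 0.28×0 + 0.18×17 + 0.10×50 = 8.0600
Strategy 2: R₀ = 0.77×43 + 0.46×13 + 0.35×35 + 0.24×49 = 63.1000
Highest R₀: strategy 2 with 63.1000.

63.10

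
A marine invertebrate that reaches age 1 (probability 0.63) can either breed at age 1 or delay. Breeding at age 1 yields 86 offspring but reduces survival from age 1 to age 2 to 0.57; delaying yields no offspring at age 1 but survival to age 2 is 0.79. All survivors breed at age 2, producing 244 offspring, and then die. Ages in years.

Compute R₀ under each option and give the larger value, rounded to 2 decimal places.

breed at age 1: R₀ = 0.63 × (86 + 0.57 × 244) = 0.63 × 225.0800 = 141.8004
delay to age 2: R₀ = 0.63 × (0.79 × 244) = 0.63 × 192.7600 = 121.4388
Higher: breed at age 1 (141.8004).

141.80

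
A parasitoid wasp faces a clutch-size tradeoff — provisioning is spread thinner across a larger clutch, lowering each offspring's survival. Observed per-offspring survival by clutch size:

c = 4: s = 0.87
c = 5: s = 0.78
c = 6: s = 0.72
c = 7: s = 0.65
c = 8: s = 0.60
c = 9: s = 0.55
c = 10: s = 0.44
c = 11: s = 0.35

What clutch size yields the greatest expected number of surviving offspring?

Expected surviving offspring = c × s(c):
  c=4: 4 × 0.87 = 3.480
  c=5: 5 × 0.78 = 3.900
  c=6: 6 × 0.72 = 4.320
  c=7: 7 × 0.65 = 4.550
  c=8: 8 × 0.60 = 4.800
  c=9: 9 × 0.55 = 4.950
  c=10: 10 × 0.44 = 4.400
  c=11: 11 × 0.35 = 3.850
Maximum at c = 9 (4.950 surviving offspring).

9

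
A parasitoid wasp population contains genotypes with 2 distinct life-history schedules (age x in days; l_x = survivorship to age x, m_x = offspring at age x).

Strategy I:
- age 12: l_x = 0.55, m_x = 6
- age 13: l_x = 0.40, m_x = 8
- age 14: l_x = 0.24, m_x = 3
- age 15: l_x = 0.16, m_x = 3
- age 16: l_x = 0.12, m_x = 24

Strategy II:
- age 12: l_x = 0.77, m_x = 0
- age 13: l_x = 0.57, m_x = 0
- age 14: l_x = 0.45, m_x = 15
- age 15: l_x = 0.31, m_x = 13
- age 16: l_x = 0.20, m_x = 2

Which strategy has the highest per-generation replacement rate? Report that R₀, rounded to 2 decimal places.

Strategy I: R₀ = 0.55×6 + 0.40×8 + 0.24×3 + 0.16×3 + 0.12×24 = 10.5800
Strategy II: R₀ = 0.77×0 + 0.57×0 + 0.45×15 + 0.31×13 + 0.20×2 = 11.1800
Highest R₀: strategy II with 11.1800.

11.18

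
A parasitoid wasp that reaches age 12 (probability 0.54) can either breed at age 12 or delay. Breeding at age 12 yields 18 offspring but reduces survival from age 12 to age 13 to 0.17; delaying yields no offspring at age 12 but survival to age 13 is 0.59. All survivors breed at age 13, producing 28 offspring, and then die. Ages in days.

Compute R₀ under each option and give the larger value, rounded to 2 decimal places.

breed at age 12: R₀ = 0.54 × (18 + 0.17 × 28) = 0.54 × 22.7600 = 12.2904
delay to age 13: R₀ = 0.54 × (0.59 × 28) = 0.54 × 16.5200 = 8.9208
Higher: breed at age 12 (12.2904).

12.29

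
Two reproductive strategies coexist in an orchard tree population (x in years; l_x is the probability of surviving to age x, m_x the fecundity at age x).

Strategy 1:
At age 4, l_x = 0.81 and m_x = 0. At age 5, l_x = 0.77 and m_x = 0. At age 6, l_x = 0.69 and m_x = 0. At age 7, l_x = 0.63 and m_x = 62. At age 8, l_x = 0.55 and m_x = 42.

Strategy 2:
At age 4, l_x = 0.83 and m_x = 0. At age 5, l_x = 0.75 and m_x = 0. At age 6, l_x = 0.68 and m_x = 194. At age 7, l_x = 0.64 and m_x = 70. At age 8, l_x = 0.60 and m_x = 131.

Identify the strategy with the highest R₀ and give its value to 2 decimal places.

Strategy 1: R₀ = 0.81×0 + 0.77×0 + 0.69×0 + 0.63×62 + 0.55×42 = 62.1600
Strategy 2: R₀ = 0.83×0 + 0.75×0 + 0.68×194 + 0.64×70 + 0.60×131 = 255.3200
Highest R₀: strategy 2 with 255.3200.

255.32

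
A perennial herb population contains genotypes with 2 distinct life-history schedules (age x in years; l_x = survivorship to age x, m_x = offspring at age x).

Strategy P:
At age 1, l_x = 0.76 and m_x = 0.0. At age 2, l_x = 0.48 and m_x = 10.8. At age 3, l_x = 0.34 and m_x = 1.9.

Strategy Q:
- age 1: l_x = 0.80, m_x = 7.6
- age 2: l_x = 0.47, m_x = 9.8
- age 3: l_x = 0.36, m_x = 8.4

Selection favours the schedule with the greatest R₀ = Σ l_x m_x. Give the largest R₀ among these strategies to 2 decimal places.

13.71

Strategy P: R₀ = 0.76×0.0 + 0.48×10.8 + 0.34×1.9 = 5.8300
Strategy Q: R₀ = 0.80×7.6 + 0.47×9.8 + 0.36×8.4 = 13.7100
Highest R₀: strategy Q with 13.7100.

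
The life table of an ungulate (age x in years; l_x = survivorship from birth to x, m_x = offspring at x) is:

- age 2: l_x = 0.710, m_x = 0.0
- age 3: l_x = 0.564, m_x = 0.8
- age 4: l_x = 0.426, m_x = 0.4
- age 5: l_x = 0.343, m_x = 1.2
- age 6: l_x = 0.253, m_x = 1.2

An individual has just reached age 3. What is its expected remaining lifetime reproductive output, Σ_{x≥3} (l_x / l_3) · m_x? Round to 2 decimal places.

l_3 = 0.564. Conditional survival from age 3 to x is l_x / l_3.
  x=3: (0.564/0.564) × 0.8 = 0.8000
  x=4: (0.426/0.564) × 0.4 = 0.3021
  x=5: (0.343/0.564) × 1.2 = 0.7298
  x=6: (0.253/0.564) × 1.2 = 0.5383
Sum = 0.8000 + 0.3021 + 0.7298 + 0.5383 = 2.3702

2.37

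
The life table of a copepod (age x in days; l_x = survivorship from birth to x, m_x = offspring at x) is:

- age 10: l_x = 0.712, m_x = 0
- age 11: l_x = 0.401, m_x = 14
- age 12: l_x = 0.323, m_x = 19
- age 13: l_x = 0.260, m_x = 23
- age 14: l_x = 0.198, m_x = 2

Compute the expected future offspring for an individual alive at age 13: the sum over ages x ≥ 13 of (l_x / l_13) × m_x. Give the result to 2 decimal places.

l_13 = 0.260. Conditional survival from age 13 to x is l_x / l_13.
  x=13: (0.260/0.260) × 23 = 23.0000
  x=14: (0.198/0.260) × 2 = 1.5231
Sum = 23.0000 + 1.5231 = 24.5231

24.52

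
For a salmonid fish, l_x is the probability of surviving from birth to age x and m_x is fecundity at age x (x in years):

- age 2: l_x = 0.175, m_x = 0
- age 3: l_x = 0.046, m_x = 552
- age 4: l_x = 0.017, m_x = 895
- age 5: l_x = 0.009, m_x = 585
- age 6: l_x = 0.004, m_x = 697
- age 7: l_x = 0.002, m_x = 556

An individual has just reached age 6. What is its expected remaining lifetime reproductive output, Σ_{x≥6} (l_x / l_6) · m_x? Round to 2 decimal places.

l_6 = 0.004. Conditional survival from age 6 to x is l_x / l_6.
  x=6: (0.004/0.004) × 697 = 697.0000
  x=7: (0.002/0.004) × 556 = 278.0000
Sum = 697.0000 + 278.0000 = 975.0000

975.00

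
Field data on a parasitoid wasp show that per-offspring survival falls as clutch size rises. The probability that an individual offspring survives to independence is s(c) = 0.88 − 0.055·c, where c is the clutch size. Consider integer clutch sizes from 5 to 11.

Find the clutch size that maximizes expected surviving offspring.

Expected surviving offspring = c × s(c):
  c=5: 5 × 0.605 = 3.025
  c=6: 6 × 0.550 = 3.300
  c=7: 7 × 0.495 = 3.465
  c=8: 8 × 0.440 = 3.520
  c=9: 9 × 0.385 = 3.465
  c=10: 10 × 0.330 = 3.300
  c=11: 11 × 0.275 = 3.025
Maximum at c = 8 (3.520 surviving offspring).

8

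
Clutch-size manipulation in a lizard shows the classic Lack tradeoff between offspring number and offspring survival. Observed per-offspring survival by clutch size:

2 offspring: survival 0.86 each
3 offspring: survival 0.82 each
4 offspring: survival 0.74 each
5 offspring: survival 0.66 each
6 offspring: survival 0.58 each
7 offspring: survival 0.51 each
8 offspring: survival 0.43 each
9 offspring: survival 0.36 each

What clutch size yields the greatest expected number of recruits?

Expected recruits = c × s(c):
  c=2: 2 × 0.86 = 1.720
  c=3: 3 × 0.82 = 2.460
  c=4: 4 × 0.74 = 2.960
  c=5: 5 × 0.66 = 3.300
  c=6: 6 × 0.58 = 3.480
  c=7: 7 × 0.51 = 3.570
  c=8: 8 × 0.43 = 3.440
  c=9: 9 × 0.36 = 3.240
Maximum at c = 7 (3.570 recruits).

7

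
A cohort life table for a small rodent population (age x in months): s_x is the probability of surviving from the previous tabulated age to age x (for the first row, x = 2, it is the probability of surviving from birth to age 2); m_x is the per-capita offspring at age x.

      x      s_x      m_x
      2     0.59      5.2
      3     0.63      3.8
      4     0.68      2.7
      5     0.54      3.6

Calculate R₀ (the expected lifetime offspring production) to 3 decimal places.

Survivorship from birth: l_x = s_2·s_3·…·s_x.
  l_2 = 0.59000
  l_3 = 0.37170
  l_4 = 0.25276
  l_5 = 0.13649
R₀ = Σ l_x m_x:
  age 2: 0.59000 × 5.2 = 3.0680
  age 3: 0.37170 × 3.8 = 1.4125
  age 4: 0.25276 × 2.7 = 0.6825
  age 5: 0.13649 × 3.6 = 0.4914
R₀ = 3.0680 + 1.4125 + 0.6825 + 0.4914 = 5.6543

5.654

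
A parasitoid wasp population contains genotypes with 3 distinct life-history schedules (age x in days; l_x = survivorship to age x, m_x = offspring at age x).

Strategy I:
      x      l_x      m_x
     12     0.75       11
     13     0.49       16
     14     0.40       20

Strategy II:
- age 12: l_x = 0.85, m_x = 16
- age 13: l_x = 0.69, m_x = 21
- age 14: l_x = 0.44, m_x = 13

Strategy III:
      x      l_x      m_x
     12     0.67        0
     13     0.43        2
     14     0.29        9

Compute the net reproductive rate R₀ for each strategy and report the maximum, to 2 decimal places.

33.81

Strategy I: R₀ = 0.75×11 + 0.49×16 + 0.40×20 = 24.0900
Strategy II: R₀ = 0.85×16 + 0.69×21 + 0.44×13 = 33.8100
Strategy III: R₀ = 0.67×0 + 0.43×2 + 0.29×9 = 3.4700
Highest R₀: strategy II with 33.8100.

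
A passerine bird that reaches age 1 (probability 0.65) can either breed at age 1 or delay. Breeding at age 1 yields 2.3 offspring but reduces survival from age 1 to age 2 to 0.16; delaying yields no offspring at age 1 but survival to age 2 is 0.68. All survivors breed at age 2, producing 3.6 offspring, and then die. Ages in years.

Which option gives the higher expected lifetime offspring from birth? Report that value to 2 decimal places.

breed at age 1: R₀ = 0.65 × (2.3 + 0.16 × 3.6) = 0.65 × 2.8760 = 1.8694
delay to age 2: R₀ = 0.65 × (0.68 × 3.6) = 0.65 × 2.4480 = 1.5912
Higher: breed at age 1 (1.8694).

1.87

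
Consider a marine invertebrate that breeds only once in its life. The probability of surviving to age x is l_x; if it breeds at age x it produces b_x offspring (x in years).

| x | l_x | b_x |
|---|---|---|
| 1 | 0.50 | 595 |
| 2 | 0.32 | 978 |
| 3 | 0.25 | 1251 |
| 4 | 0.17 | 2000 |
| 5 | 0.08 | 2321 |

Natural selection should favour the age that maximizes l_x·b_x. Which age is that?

4

Expected offspring if breeding at age x = l_x × b_x:
  age 1: 0.50 × 595 = 297.500
  age 2: 0.32 × 978 = 312.960
  age 3: 0.25 × 1251 = 312.750
  age 4: 0.17 × 2000 = 340.000
  age 5: 0.08 × 2321 = 185.680
Maximum at age 4 (340.000).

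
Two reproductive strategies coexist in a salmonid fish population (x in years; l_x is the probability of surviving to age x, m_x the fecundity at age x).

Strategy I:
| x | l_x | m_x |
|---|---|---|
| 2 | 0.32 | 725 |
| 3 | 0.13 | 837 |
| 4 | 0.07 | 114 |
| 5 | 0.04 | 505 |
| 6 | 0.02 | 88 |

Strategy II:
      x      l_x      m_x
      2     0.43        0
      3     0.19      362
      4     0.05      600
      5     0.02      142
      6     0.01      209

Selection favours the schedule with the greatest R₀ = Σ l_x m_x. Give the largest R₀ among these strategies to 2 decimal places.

370.75

Strategy I: R₀ = 0.32×725 + 0.13×837 + 0.07×114 + 0.04×505 + 0.02×88 = 370.7500
Strategy II: R₀ = 0.43×0 + 0.19×362 + 0.05×600 + 0.02×142 + 0.01×209 = 103.7100
Highest R₀: strategy I with 370.7500.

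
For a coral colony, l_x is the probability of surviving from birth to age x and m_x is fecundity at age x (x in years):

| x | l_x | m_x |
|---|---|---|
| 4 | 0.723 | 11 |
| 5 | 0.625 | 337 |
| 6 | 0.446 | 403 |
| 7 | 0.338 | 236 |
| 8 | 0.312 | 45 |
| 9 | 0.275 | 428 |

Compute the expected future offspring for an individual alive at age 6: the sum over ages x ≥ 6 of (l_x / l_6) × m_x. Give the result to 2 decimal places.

877.23

l_6 = 0.446. Conditional survival from age 6 to x is l_x / l_6.
  x=6: (0.446/0.446) × 403 = 403.0000
  x=7: (0.338/0.446) × 236 = 178.8520
  x=8: (0.312/0.446) × 45 = 31.4798
  x=9: (0.275/0.446) × 428 = 263.9013
Sum = 403.0000 + 178.8520 + 31.4798 + 263.9013 = 877.2332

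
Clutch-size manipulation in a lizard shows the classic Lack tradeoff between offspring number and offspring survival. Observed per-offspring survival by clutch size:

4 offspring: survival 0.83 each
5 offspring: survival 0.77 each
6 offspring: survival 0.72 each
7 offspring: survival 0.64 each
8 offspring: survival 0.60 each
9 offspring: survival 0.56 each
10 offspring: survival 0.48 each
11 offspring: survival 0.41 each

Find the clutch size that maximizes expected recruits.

Expected recruits = c × s(c):
  c=4: 4 × 0.83 = 3.320
  c=5: 5 × 0.77 = 3.850
  c=6: 6 × 0.72 = 4.320
  c=7: 7 × 0.64 = 4.480
  c=8: 8 × 0.60 = 4.800
  c=9: 9 × 0.56 = 5.040
  c=10: 10 × 0.48 = 4.800
  c=11: 11 × 0.41 = 4.510
Maximum at c = 9 (5.040 recruits).

9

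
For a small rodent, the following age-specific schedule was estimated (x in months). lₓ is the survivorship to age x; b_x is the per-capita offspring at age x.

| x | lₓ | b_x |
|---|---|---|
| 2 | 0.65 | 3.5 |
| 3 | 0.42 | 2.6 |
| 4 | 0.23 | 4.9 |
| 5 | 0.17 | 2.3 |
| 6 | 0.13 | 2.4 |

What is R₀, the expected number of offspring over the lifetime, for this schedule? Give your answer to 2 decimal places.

R₀ = Σ lₓ b_x:
  age 2: 0.65 × 3.5 = 2.2750
  age 3: 0.42 × 2.6 = 1.0920
  age 4: 0.23 × 4.9 = 1.1270
  age 5: 0.17 × 2.3 = 0.3910
  age 6: 0.13 × 2.4 = 0.3120
R₀ = 2.2750 + 1.0920 + 1.1270 + 0.3910 + 0.3120 = 5.1970

5.20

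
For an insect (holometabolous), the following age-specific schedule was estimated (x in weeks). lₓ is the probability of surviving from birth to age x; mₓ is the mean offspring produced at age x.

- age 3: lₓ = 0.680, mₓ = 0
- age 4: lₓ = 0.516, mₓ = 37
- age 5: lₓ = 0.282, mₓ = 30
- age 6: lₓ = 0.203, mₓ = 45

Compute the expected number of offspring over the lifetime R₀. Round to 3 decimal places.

36.687

R₀ = Σ lₓ mₓ:
  age 3: 0.680 × 0 = 0.0000
  age 4: 0.516 × 37 = 19.0920
  age 5: 0.282 × 30 = 8.4600
  age 6: 0.203 × 45 = 9.1350
R₀ = 0.0000 + 19.0920 + 8.4600 + 9.1350 = 36.6870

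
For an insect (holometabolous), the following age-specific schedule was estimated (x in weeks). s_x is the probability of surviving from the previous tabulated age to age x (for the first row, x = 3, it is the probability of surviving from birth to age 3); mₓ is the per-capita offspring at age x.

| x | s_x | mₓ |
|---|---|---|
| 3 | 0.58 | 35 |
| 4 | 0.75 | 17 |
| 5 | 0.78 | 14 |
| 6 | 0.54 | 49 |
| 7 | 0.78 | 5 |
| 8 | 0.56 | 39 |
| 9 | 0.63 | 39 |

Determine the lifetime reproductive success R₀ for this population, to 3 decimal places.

47.225

Survivorship from birth: l_x = s_3·s_4·…·s_x.
  l_3 = 0.58000
  l_4 = 0.43500
  l_5 = 0.33930
  l_6 = 0.18322
  l_7 = 0.14291
  l_8 = 0.08003
  l_9 = 0.05042
R₀ = Σ l_x mₓ:
  age 3: 0.58000 × 35 = 20.3000
  age 4: 0.43500 × 17 = 7.3950
  age 5: 0.33930 × 14 = 4.7502
  age 6: 0.18322 × 49 = 8.9778
  age 7: 0.14291 × 5 = 0.7146
  age 8: 0.08003 × 39 = 3.1212
  age 9: 0.05042 × 39 = 1.9664
R₀ = 20.3000 + 7.3950 + 4.7502 + 8.9778 + 0.7146 + 3.1212 + 1.9664 = 47.2251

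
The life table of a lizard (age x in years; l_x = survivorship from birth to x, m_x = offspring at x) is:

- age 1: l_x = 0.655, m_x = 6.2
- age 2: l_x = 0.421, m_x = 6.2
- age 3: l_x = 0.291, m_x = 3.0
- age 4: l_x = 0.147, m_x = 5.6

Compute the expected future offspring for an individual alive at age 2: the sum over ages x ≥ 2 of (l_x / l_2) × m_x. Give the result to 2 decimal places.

l_2 = 0.421. Conditional survival from age 2 to x is l_x / l_2.
  x=2: (0.421/0.421) × 6.2 = 6.2000
  x=3: (0.291/0.421) × 3.0 = 2.0736
  x=4: (0.147/0.421) × 5.6 = 1.9553
Sum = 6.2000 + 2.0736 + 1.9553 = 10.2290

10.23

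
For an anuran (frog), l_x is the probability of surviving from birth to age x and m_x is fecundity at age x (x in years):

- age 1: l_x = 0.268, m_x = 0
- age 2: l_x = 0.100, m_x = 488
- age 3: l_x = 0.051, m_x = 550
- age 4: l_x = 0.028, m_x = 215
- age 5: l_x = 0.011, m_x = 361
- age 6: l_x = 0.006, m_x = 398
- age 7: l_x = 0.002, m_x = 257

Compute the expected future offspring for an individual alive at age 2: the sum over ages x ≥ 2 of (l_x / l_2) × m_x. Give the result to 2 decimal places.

l_2 = 0.100. Conditional survival from age 2 to x is l_x / l_2.
  x=2: (0.100/0.100) × 488 = 488.0000
  x=3: (0.051/0.100) × 550 = 280.5000
  x=4: (0.028/0.100) × 215 = 60.2000
  x=5: (0.011/0.100) × 361 = 39.7100
  x=6: (0.006/0.100) × 398 = 23.8800
  x=7: (0.002/0.100) × 257 = 5.1400
Sum = 488.0000 + 280.5000 + 60.2000 + 39.7100 + 23.8800 + 5.1400 = 897.4300

897.43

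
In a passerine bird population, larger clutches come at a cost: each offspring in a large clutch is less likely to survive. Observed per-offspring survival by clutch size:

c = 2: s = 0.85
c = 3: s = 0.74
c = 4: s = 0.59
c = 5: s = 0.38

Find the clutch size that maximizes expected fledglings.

Expected fledglings = c × s(c):
  c=2: 2 × 0.85 = 1.700
  c=3: 3 × 0.74 = 2.220
  c=4: 4 × 0.59 = 2.360
  c=5: 5 × 0.38 = 1.900
Maximum at c = 4 (2.360 fledglings).

4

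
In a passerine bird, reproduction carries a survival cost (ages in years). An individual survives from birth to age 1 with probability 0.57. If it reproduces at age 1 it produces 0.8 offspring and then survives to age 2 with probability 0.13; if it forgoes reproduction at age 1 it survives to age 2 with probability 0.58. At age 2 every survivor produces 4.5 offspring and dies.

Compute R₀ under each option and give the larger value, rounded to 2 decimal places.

breed at age 1: R₀ = 0.57 × (0.8 + 0.13 × 4.5) = 0.57 × 1.3850 = 0.7894
delay to age 2: R₀ = 0.57 × (0.58 × 4.5) = 0.57 × 2.6100 = 1.4877
Higher: delay to age 2 (1.4877).

1.49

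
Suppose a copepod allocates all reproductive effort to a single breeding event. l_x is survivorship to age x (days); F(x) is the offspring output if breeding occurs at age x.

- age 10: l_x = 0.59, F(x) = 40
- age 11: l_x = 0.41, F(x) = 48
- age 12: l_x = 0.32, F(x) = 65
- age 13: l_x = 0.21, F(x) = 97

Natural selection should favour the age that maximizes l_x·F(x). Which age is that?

Expected offspring if breeding at age x = l_x × F(x):
  age 10: 0.59 × 40 = 23.600
  age 11: 0.41 × 48 = 19.680
  age 12: 0.32 × 65 = 20.800
  age 13: 0.21 × 97 = 20.370
Maximum at age 10 (23.600).

10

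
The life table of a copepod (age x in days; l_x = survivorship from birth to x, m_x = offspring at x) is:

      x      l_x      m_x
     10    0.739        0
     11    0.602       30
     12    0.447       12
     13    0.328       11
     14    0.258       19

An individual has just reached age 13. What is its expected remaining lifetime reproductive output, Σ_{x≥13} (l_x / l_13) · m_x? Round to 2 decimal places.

25.95

l_13 = 0.328. Conditional survival from age 13 to x is l_x / l_13.
  x=13: (0.328/0.328) × 11 = 11.0000
  x=14: (0.258/0.328) × 19 = 14.9451
Sum = 11.0000 + 14.9451 = 25.9451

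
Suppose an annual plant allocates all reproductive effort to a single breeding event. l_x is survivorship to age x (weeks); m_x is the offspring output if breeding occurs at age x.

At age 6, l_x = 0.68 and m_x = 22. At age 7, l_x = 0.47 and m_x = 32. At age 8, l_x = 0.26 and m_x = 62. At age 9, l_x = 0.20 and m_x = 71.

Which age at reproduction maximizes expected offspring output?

Expected offspring if breeding at age x = l_x × m_x:
  age 6: 0.68 × 22 = 14.960
  age 7: 0.47 × 32 = 15.040
  age 8: 0.26 × 62 = 16.120
  age 9: 0.20 × 71 = 14.200
Maximum at age 8 (16.120).

8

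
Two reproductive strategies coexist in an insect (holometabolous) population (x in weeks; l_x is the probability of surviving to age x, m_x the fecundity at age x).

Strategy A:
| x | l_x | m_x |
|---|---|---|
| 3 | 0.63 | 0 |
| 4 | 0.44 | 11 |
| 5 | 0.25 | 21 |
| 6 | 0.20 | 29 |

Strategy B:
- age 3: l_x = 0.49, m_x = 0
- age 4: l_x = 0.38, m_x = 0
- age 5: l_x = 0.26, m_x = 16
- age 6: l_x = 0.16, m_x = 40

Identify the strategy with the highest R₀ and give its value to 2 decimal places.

Strategy A: R₀ = 0.63×0 + 0.44×11 + 0.25×21 + 0.20×29 = 15.8900
Strategy B: R₀ = 0.49×0 + 0.38×0 + 0.26×16 + 0.16×40 = 10.5600
Highest R₀: strategy A with 15.8900.

15.89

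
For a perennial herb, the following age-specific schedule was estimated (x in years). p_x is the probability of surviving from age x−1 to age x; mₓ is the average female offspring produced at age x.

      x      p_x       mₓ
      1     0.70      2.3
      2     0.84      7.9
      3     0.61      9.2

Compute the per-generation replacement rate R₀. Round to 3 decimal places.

9.555

Survivorship from birth: l_x = p_1·p_2·…·p_x.
  l_1 = 0.70000
  l_2 = 0.58800
  l_3 = 0.35868
R₀ = Σ l_x mₓ:
  age 1: 0.70000 × 2.3 = 1.6100
  age 2: 0.58800 × 7.9 = 4.6452
  age 3: 0.35868 × 9.2 = 3.2999
R₀ = 1.6100 + 4.6452 + 3.2999 = 9.5551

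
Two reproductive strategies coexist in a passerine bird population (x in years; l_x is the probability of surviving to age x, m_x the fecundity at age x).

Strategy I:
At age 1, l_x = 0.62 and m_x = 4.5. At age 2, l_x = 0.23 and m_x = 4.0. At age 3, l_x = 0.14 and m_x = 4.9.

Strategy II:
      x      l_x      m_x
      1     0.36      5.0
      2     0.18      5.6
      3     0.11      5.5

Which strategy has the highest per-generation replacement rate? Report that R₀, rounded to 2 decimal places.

4.40

Strategy I: R₀ = 0.62×4.5 + 0.23×4.0 + 0.14×4.9 = 4.3960
Strategy II: R₀ = 0.36×5.0 + 0.18×5.6 + 0.11×5.5 = 3.4130
Highest R₀: strategy I with 4.3960.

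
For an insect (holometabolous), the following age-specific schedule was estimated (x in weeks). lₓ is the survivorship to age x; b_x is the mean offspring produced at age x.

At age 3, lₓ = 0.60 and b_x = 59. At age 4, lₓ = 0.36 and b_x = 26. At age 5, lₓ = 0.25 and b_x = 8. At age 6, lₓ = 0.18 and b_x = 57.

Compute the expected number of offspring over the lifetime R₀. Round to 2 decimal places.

57.02

R₀ = Σ lₓ b_x:
  age 3: 0.60 × 59 = 35.4000
  age 4: 0.36 × 26 = 9.3600
  age 5: 0.25 × 8 = 2.0000
  age 6: 0.18 × 57 = 10.2600
R₀ = 35.4000 + 9.3600 + 2.0000 + 10.2600 = 57.0200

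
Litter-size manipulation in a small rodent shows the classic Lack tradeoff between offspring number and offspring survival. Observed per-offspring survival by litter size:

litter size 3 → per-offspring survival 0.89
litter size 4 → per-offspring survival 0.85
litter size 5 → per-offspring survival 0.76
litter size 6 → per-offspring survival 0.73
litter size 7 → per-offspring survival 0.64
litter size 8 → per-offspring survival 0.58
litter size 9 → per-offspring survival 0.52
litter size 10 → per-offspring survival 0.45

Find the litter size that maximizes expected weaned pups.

9

Expected weaned pups = c × s(c):
  c=3: 3 × 0.89 = 2.670
  c=4: 4 × 0.85 = 3.400
  c=5: 5 × 0.76 = 3.800
  c=6: 6 × 0.73 = 4.380
  c=7: 7 × 0.64 = 4.480
  c=8: 8 × 0.58 = 4.640
  c=9: 9 × 0.52 = 4.680
  c=10: 10 × 0.45 = 4.500
Maximum at c = 9 (4.680 weaned pups).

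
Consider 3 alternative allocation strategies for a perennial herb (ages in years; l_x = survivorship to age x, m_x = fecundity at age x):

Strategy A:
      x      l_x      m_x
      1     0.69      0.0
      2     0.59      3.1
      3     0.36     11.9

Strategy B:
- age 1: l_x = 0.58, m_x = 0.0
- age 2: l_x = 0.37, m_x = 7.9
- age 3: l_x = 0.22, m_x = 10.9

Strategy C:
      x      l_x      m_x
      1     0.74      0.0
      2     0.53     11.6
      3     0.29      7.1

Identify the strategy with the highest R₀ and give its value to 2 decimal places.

Strategy A: R₀ = 0.69×0.0 + 0.59×3.1 + 0.36×11.9 = 6.1130
Strategy B: R₀ = 0.58×0.0 + 0.37×7.9 + 0.22×10.9 = 5.3210
Strategy C: R₀ = 0.74×0.0 + 0.53×11.6 + 0.29×7.1 = 8.2070
Highest R₀: strategy C with 8.2070.

8.21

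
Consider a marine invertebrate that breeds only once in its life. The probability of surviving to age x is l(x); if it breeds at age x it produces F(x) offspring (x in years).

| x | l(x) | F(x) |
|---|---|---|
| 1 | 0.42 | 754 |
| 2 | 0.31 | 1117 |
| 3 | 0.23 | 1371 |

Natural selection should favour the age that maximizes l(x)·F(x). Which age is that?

Expected offspring if breeding at age x = l(x) × F(x):
  age 1: 0.42 × 754 = 316.680
  age 2: 0.31 × 1117 = 346.270
  age 3: 0.23 × 1371 = 315.330
Maximum at age 2 (346.270).

2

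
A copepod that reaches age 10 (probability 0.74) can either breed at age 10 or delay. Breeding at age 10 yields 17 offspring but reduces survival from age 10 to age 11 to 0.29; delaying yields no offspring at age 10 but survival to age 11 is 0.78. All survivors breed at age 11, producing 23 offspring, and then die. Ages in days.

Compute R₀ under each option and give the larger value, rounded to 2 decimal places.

breed at age 10: R₀ = 0.74 × (17 + 0.29 × 23) = 0.74 × 23.6700 = 17.5158
delay to age 11: R₀ = 0.74 × (0.78 × 23) = 0.74 × 17.9400 = 13.2756
Higher: breed at age 10 (17.5158).

17.52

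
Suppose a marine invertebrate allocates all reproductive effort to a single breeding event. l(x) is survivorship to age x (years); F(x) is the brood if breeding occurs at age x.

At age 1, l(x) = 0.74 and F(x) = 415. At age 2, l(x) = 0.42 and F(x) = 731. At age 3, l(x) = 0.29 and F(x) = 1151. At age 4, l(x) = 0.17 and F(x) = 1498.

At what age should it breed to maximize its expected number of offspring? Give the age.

Expected offspring if breeding at age x = l(x) × F(x):
  age 1: 0.74 × 415 = 307.100
  age 2: 0.42 × 731 = 307.020
  age 3: 0.29 × 1151 = 333.790
  age 4: 0.17 × 1498 = 254.660
Maximum at age 3 (333.790).

3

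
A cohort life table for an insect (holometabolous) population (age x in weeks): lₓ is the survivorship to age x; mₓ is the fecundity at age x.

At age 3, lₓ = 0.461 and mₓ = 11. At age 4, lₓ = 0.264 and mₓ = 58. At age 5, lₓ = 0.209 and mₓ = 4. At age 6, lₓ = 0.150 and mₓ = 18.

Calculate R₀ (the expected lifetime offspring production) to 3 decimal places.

23.919

R₀ = Σ lₓ mₓ:
  age 3: 0.461 × 11 = 5.0710
  age 4: 0.264 × 58 = 15.3120
  age 5: 0.209 × 4 = 0.8360
  age 6: 0.150 × 18 = 2.7000
R₀ = 5.0710 + 15.3120 + 0.8360 + 2.7000 = 23.9190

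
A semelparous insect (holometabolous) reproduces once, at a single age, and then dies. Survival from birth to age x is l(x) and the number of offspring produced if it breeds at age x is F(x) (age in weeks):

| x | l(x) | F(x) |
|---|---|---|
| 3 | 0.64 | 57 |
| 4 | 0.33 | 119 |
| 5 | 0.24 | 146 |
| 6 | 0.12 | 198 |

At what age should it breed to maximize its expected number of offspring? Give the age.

Expected offspring if breeding at age x = l(x) × F(x):
  age 3: 0.64 × 57 = 36.480
  age 4: 0.33 × 119 = 39.270
  age 5: 0.24 × 146 = 35.040
  age 6: 0.12 × 198 = 23.760
Maximum at age 4 (39.270).

4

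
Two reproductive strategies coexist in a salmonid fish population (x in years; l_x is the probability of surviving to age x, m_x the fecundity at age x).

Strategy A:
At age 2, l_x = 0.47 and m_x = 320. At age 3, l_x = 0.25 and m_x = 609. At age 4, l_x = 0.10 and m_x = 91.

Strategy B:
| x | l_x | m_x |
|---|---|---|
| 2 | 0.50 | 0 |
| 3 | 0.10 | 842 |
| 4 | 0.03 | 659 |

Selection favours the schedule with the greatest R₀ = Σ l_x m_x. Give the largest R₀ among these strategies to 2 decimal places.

Strategy A: R₀ = 0.47×320 + 0.25×609 + 0.10×91 = 311.7500
Strategy B: R₀ = 0.50×0 + 0.10×842 + 0.03×659 = 103.9700
Highest R₀: strategy A with 311.7500.

311.75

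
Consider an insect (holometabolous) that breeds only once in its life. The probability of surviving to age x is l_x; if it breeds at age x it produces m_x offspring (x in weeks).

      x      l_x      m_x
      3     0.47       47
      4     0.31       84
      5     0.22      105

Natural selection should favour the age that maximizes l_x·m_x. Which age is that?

4

Expected offspring if breeding at age x = l_x × m_x:
  age 3: 0.47 × 47 = 22.090
  age 4: 0.31 × 84 = 26.040
  age 5: 0.22 × 105 = 23.100
Maximum at age 4 (26.040).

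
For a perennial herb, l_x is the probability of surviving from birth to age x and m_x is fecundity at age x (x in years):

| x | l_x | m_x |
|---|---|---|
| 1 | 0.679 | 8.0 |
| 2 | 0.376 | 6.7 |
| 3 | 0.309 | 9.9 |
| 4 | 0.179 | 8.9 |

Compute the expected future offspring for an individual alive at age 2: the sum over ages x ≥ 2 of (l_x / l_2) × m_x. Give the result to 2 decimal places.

19.07

l_2 = 0.376. Conditional survival from age 2 to x is l_x / l_2.
  x=2: (0.376/0.376) × 6.7 = 6.7000
  x=3: (0.309/0.376) × 9.9 = 8.1359
  x=4: (0.179/0.376) × 8.9 = 4.2370
Sum = 6.7000 + 8.1359 + 4.2370 = 19.0729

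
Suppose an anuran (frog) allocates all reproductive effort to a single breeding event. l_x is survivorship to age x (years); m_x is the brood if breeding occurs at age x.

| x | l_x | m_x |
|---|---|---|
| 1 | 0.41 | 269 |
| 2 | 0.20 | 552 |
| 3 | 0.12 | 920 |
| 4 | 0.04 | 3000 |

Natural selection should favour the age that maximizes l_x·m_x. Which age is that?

4

Expected offspring if breeding at age x = l_x × m_x:
  age 1: 0.41 × 269 = 110.290
  age 2: 0.20 × 552 = 110.400
  age 3: 0.12 × 920 = 110.400
  age 4: 0.04 × 3000 = 120.000
Maximum at age 4 (120.000).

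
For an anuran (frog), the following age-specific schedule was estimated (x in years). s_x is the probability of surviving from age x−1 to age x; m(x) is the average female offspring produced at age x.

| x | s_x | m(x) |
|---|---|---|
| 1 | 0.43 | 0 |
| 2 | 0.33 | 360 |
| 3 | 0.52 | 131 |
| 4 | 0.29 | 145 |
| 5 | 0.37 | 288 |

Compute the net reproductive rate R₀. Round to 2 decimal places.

Survivorship from birth: l_x = s_1·s_2·…·s_x.
  l_1 = 0.43000
  l_2 = 0.14190
  l_3 = 0.07379
  l_4 = 0.02140
  l_5 = 0.00792
R₀ = Σ l_x m(x):
  age 1: 0.43000 × 0 = 0.0000
  age 2: 0.14190 × 360 = 51.0840
  age 3: 0.07379 × 131 = 9.6665
  age 4: 0.02140 × 145 = 3.1030
  age 5: 0.00792 × 288 = 2.2810
R₀ = 0.0000 + 51.0840 + 9.6665 + 3.1030 + 2.2810 = 66.1345

66.13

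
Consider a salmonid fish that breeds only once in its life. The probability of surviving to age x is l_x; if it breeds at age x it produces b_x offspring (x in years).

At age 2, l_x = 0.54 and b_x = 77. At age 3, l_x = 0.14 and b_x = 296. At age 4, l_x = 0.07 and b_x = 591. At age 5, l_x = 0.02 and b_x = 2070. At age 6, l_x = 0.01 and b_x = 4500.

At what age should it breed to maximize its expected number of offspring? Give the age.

6

Expected offspring if breeding at age x = l_x × b_x:
  age 2: 0.54 × 77 = 41.580
  age 3: 0.14 × 296 = 41.440
  age 4: 0.07 × 591 = 41.370
  age 5: 0.02 × 2070 = 41.400
  age 6: 0.01 × 4500 = 45.000
Maximum at age 6 (45.000).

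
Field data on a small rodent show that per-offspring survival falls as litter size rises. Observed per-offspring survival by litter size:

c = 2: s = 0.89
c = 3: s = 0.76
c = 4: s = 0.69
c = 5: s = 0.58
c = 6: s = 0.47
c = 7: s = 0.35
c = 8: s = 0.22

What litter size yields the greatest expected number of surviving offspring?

5

Expected surviving offspring = c × s(c):
  c=2: 2 × 0.89 = 1.780
  c=3: 3 × 0.76 = 2.280
  c=4: 4 × 0.69 = 2.760
  c=5: 5 × 0.58 = 2.900
  c=6: 6 × 0.47 = 2.820
  c=7: 7 × 0.35 = 2.450
  c=8: 8 × 0.22 = 1.760
Maximum at c = 5 (2.900 surviving offspring).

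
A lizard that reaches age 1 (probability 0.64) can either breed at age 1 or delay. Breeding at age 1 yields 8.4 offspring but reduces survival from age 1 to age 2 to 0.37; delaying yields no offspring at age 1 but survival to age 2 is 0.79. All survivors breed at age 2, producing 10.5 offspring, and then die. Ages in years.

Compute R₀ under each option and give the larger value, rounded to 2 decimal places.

breed at age 1: R₀ = 0.64 × (8.4 + 0.37 × 10.5) = 0.64 × 12.2850 = 7.8624
delay to age 2: R₀ = 0.64 × (0.79 × 10.5) = 0.64 × 8.2950 = 5.3088
Higher: breed at age 1 (7.8624).

7.86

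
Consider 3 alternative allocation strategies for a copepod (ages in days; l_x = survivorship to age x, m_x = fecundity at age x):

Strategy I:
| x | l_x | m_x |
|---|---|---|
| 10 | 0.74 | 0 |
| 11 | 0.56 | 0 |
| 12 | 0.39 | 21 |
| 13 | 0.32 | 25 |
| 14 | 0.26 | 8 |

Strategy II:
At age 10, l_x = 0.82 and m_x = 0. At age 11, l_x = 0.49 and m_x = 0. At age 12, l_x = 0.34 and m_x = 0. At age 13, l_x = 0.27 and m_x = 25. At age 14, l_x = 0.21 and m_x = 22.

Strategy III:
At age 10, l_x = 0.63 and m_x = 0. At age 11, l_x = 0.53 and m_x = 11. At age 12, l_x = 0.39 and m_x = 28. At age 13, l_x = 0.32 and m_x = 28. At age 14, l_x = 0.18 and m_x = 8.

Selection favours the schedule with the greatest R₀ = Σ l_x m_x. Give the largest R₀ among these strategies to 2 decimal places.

Strategy I: R₀ = 0.74×0 + 0.56×0 + 0.39×21 + 0.32×25 + 0.26×8 = 18.2700
Strategy II: R₀ = 0.82×0 + 0.49×0 + 0.34×0 + 0.27×25 + 0.21×22 = 11.3700
Strategy III: R₀ = 0.63×0 + 0.53×11 + 0.39×28 + 0.32×28 + 0.18×8 = 27.1500
Highest R₀: strategy III with 27.1500.

27.15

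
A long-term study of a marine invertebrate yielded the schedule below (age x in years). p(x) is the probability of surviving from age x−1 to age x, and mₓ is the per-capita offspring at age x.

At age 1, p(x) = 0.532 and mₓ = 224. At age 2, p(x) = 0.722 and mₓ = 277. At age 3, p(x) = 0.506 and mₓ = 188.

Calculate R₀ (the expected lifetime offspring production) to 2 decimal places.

Survivorship from birth: l_x = p_1·p_2·…·p_x.
  l_1 = 0.53200
  l_2 = 0.38410
  l_3 = 0.19436
R₀ = Σ l_x mₓ:
  age 1: 0.53200 × 224 = 119.1680
  age 2: 0.38410 × 277 = 106.3957
  age 3: 0.19436 × 188 = 36.5397
R₀ = 119.1680 + 106.3957 + 36.5397 = 262.1034

262.10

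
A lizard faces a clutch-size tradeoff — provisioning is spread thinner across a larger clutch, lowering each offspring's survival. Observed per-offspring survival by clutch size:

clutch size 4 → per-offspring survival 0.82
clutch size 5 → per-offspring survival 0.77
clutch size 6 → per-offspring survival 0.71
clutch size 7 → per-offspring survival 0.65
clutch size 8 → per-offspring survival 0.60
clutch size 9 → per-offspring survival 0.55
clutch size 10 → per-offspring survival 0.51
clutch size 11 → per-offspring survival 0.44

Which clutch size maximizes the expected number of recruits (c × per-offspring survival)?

Expected recruits = c × s(c):
  c=4: 4 × 0.82 = 3.280
  c=5: 5 × 0.77 = 3.850
  c=6: 6 × 0.71 = 4.260
  c=7: 7 × 0.65 = 4.550
  c=8: 8 × 0.60 = 4.800
  c=9: 9 × 0.55 = 4.950
  c=10: 10 × 0.51 = 5.100
  c=11: 11 × 0.44 = 4.840
Maximum at c = 10 (5.100 recruits).

10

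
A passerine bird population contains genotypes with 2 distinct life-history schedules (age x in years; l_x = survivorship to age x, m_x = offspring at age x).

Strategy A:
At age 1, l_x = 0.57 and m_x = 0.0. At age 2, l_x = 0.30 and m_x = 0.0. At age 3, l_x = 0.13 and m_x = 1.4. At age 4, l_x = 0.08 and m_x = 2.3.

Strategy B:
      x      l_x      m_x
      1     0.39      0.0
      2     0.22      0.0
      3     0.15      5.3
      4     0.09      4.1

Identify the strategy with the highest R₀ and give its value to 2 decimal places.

Strategy A: R₀ = 0.57×0.0 + 0.30×0.0 + 0.13×1.4 + 0.08×2.3 = 0.3660
Strategy B: R₀ = 0.39×0.0 + 0.22×0.0 + 0.15×5.3 + 0.09×4.1 = 1.1640
Highest R₀: strategy B with 1.1640.

1.16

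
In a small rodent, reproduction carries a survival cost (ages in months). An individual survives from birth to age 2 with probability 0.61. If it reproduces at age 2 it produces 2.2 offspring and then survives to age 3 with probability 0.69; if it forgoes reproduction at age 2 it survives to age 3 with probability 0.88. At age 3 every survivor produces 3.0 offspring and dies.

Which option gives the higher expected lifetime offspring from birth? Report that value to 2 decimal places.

breed at age 2: R₀ = 0.61 × (2.2 + 0.69 × 3.0) = 0.61 × 4.2700 = 2.6047
delay to age 3: R₀ = 0.61 × (0.88 × 3.0) = 0.61 × 2.6400 = 1.6104
Higher: breed at age 2 (2.6047).

2.60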